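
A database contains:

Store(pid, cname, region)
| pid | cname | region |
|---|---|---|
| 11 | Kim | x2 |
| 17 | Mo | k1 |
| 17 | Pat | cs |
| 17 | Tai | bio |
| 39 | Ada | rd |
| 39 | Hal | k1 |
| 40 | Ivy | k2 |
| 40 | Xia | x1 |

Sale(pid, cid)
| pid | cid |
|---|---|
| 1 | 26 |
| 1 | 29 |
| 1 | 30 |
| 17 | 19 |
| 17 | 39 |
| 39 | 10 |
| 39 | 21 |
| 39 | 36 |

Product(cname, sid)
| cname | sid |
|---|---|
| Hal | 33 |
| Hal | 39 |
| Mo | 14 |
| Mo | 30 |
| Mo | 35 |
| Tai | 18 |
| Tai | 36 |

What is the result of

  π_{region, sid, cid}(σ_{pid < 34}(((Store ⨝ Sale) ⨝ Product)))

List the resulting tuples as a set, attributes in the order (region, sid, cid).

Store ⋈ Sale (natural join on pid): {(17, Mo, k1, 19), (17, Mo, k1, 39), (17, Pat, cs, 19), (17, Pat, cs, 39), (17, Tai, bio, 19), (17, Tai, bio, 39), (39, Ada, rd, 10), (39, Ada, rd, 21), (39, Ada, rd, 36), (39, Hal, k1, 10), (39, Hal, k1, 21), (39, Hal, k1, 36)}
(Store ⨝ Sale) ⋈ Product (natural join on cname): {(17, Mo, k1, 19, 14), (17, Mo, k1, 19, 30), (17, Mo, k1, 19, 35), (17, Mo, k1, 39, 14), (17, Mo, k1, 39, 30), (17, Mo, k1, 39, 35), (17, Tai, bio, 19, 18), (17, Tai, bio, 19, 36), (17, Tai, bio, 39, 18), (17, Tai, bio, 39, 36), (39, Hal, k1, 10, 33), (39, Hal, k1, 10, 39), (39, Hal, k1, 21, 33), (39, Hal, k1, 21, 39), (39, Hal, k1, 36, 33), (39, Hal, k1, 36, 39)}
Selection pid < 34: {(17, Mo, k1, 19, 14), (17, Mo, k1, 19, 30), (17, Mo, k1, 19, 35), (17, Mo, k1, 39, 14), (17, Mo, k1, 39, 30), (17, Mo, k1, 39, 35), (17, Tai, bio, 19, 18), (17, Tai, bio, 19, 36), (17, Tai, bio, 39, 18), (17, Tai, bio, 39, 36)}
π_{region, sid, cid} gives {(bio, 18, 19), (bio, 18, 39), (bio, 36, 19), (bio, 36, 39), (k1, 14, 19), (k1, 14, 39), (k1, 30, 19), (k1, 30, 39), (k1, 35, 19), (k1, 35, 39)}.

{(bio, 18, 19), (bio, 18, 39), (bio, 36, 19), (bio, 36, 39), (k1, 14, 19), (k1, 14, 39), (k1, 30, 19), (k1, 30, 39), (k1, 35, 19), (k1, 35, 39)}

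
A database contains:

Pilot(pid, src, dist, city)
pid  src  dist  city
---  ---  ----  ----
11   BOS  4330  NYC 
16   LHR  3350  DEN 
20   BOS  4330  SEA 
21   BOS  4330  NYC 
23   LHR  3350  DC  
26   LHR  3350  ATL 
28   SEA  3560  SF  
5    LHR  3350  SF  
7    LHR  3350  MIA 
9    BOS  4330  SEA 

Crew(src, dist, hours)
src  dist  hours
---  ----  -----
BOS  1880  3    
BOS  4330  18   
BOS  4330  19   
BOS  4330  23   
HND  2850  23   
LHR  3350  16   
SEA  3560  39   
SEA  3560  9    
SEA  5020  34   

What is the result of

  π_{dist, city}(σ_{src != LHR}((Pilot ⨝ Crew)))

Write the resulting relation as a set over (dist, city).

{(3560, SF), (4330, NYC), (4330, SEA)}

Joining Pilot and Crew on src, dist yields {(11, BOS, 4330, NYC, 18), (11, BOS, 4330, NYC, 19), (11, BOS, 4330, NYC, 23), (16, LHR, 3350, DEN, 16), (20, BOS, 4330, SEA, 18), (20, BOS, 4330, SEA, 19), (20, BOS, 4330, SEA, 23), (21, BOS, 4330, NYC, 18), (21, BOS, 4330, NYC, 19), (21, BOS, 4330, NYC, 23), (23, LHR, 3350, DC, 16), (26, LHR, 3350, ATL, 16), (28, SEA, 3560, SF, 39), (28, SEA, 3560, SF, 9), (5, LHR, 3350, SF, 16), (7, LHR, 3350, MIA, 16), (9, BOS, 4330, SEA, 18), (9, BOS, 4330, SEA, 19), (9, BOS, 4330, SEA, 23)}.
Selection src != LHR: {(11, BOS, 4330, NYC, 18), (11, BOS, 4330, NYC, 19), (11, BOS, 4330, NYC, 23), (20, BOS, 4330, SEA, 18), (20, BOS, 4330, SEA, 19), (20, BOS, 4330, SEA, 23), (21, BOS, 4330, NYC, 18), (21, BOS, 4330, NYC, 19), (21, BOS, 4330, NYC, 23), (28, SEA, 3560, SF, 39), (28, SEA, 3560, SF, 9), (9, BOS, 4330, SEA, 18), (9, BOS, 4330, SEA, 19), (9, BOS, 4330, SEA, 23)}
π[dist, city]: project onto (dist, city) (11 duplicate(s) eliminated) → {(3560, SF), (4330, NYC), (4330, SEA)}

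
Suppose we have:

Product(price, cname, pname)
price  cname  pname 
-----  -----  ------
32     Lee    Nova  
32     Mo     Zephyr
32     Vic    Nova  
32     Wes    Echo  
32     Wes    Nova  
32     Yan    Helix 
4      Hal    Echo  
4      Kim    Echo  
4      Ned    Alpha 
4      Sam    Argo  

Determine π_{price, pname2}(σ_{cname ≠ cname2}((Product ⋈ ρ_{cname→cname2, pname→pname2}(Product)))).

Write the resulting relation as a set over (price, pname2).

ρ[cname→cname2, pname→pname2]: schema becomes (price, cname2, pname2); tuples unchanged.
Joining Product and ρ_{cname→cname2, pname→pname2}(Product) on price yields {(32, Lee, Nova, Lee, Nova), (32, Lee, Nova, Mo, Zephyr), (32, Lee, Nova, Vic, Nova), (32, Lee, Nova, Wes, Echo), (32, Lee, Nova, Wes, Nova), (32, Lee, Nova, Yan, Helix), (32, Mo, Zephyr, Lee, Nova), (32, Mo, Zephyr, Mo, Zephyr), (32, Mo, Zephyr, Vic, Nova), (32, Mo, Zephyr, Wes, Echo), (32, Mo, Zephyr, Wes, Nova), (32, Mo, Zephyr, Yan, Helix), (32, Vic, Nova, Lee, Nova), (32, Vic, Nova, Mo, Zephyr), (32, Vic, Nova, Vic, Nova), (32, Vic, Nova, Wes, Echo), (32, Vic, Nova, Wes, Nova), (32, Vic, Nova, Yan, Helix), (32, Wes, Echo, Lee, Nova), (32, Wes, Echo, Mo, Zephyr), (32, Wes, Echo, Vic, Nova), (32, Wes, Echo, Wes, Echo), (32, Wes, Echo, Wes, Nova), (32, Wes, Echo, Yan, Helix), (32, Wes, Nova, Lee, Nova), (32, Wes, Nova, Mo, Zephyr), (32, Wes, Nova, Vic, Nova), (32, Wes, Nova, Wes, Echo), (32, Wes, Nova, Wes, Nova), (32, Wes, Nova, Yan, Helix), (32, Yan, Helix, Lee, Nova), (32, Yan, Helix, Mo, Zephyr), (32, Yan, Helix, Vic, Nova), (32, Yan, Helix, Wes, Echo), (32, Yan, Helix, Wes, Nova), (32, Yan, Helix, Yan, Helix), (4, Hal, Echo, Hal, Echo), (4, Hal, Echo, Kim, Echo), (4, Hal, Echo, Ned, Alpha), (4, Hal, Echo, Sam, Argo), (4, Kim, Echo, Hal, Echo), (4, Kim, Echo, Kim, Echo), (4, Kim, Echo, Ned, Alpha), (4, Kim, Echo, Sam, Argo), (4, Ned, Alpha, Hal, Echo), (4, Ned, Alpha, Kim, Echo), (4, Ned, Alpha, Ned, Alpha), (4, Ned, Alpha, Sam, Argo), (4, Sam, Argo, Hal, Echo), (4, Sam, Argo, Kim, Echo), (4, Sam, Argo, Ned, Alpha), (4, Sam, Argo, Sam, Argo)}.
Filtering on cname ≠ cname2 leaves {(32, Lee, Nova, Mo, Zephyr), (32, Lee, Nova, Vic, Nova), (32, Lee, Nova, Wes, Echo), (32, Lee, Nova, Wes, Nova), (32, Lee, Nova, Yan, Helix), (32, Mo, Zephyr, Lee, Nova), (32, Mo, Zephyr, Vic, Nova), (32, Mo, Zephyr, Wes, Echo), (32, Mo, Zephyr, Wes, Nova), (32, Mo, Zephyr, Yan, Helix), (32, Vic, Nova, Lee, Nova), (32, Vic, Nova, Mo, Zephyr), (32, Vic, Nova, Wes, Echo), (32, Vic, Nova, Wes, Nova), (32, Vic, Nova, Yan, Helix), (32, Wes, Echo, Lee, Nova), (32, Wes, Echo, Mo, Zephyr), (32, Wes, Echo, Vic, Nova), (32, Wes, Echo, Yan, Helix), (32, Wes, Nova, Lee, Nova), (32, Wes, Nova, Mo, Zephyr), (32, Wes, Nova, Vic, Nova), (32, Wes, Nova, Yan, Helix), (32, Yan, Helix, Lee, Nova), (32, Yan, Helix, Mo, Zephyr), (32, Yan, Helix, Vic, Nova), (32, Yan, Helix, Wes, Echo), (32, Yan, Helix, Wes, Nova), (4, Hal, Echo, Kim, Echo), (4, Hal, Echo, Ned, Alpha), (4, Hal, Echo, Sam, Argo), (4, Kim, Echo, Hal, Echo), (4, Kim, Echo, Ned, Alpha), (4, Kim, Echo, Sam, Argo), (4, Ned, Alpha, Hal, Echo), (4, Ned, Alpha, Kim, Echo), (4, Ned, Alpha, Sam, Argo), (4, Sam, Argo, Hal, Echo), (4, Sam, Argo, Kim, Echo), (4, Sam, Argo, Ned, Alpha)}.
π_{price, pname2} gives {(32, Echo), (32, Helix), (32, Nova), (32, Zephyr), (4, Alpha), (4, Argo), (4, Echo)} (33 duplicate(s) eliminated).

{(32, Echo), (32, Helix), (32, Nova), (32, Zephyr), (4, Alpha), (4, Argo), (4, Echo)}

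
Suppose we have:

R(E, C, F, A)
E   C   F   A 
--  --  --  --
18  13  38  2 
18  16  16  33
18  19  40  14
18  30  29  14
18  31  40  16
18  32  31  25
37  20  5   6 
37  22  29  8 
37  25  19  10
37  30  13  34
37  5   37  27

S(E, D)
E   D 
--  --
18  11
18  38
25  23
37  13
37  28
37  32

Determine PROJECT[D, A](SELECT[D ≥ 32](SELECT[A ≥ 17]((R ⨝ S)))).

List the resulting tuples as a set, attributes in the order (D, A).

R ⋈ S (natural join on E): {(18, 13, 38, 2, 11), (18, 13, 38, 2, 38), (18, 16, 16, 33, 11), (18, 16, 16, 33, 38), (18, 19, 40, 14, 11), (18, 19, 40, 14, 38), (18, 30, 29, 14, 11), (18, 30, 29, 14, 38), (18, 31, 40, 16, 11), (18, 31, 40, 16, 38), (18, 32, 31, 25, 11), (18, 32, 31, 25, 38), (37, 20, 5, 6, 13), (37, 20, 5, 6, 28), (37, 20, 5, 6, 32), (37, 22, 29, 8, 13), (37, 22, 29, 8, 28), (37, 22, 29, 8, 32), (37, 25, 19, 10, 13), (37, 25, 19, 10, 28), (37, 25, 19, 10, 32), (37, 30, 13, 34, 13), (37, 30, 13, 34, 28), (37, 30, 13, 34, 32), (37, 5, 37, 27, 13), (37, 5, 37, 27, 28), (37, 5, 37, 27, 32)}
σ[A ≥ 17]: keep tuples satisfying A ≥ 17 → {(18, 16, 16, 33, 11), (18, 16, 16, 33, 38), (18, 32, 31, 25, 11), (18, 32, 31, 25, 38), (37, 30, 13, 34, 13), (37, 30, 13, 34, 28), (37, 30, 13, 34, 32), (37, 5, 37, 27, 13), (37, 5, 37, 27, 28), (37, 5, 37, 27, 32)}
σ[D ≥ 32]: keep tuples satisfying D ≥ 32 → {(18, 16, 16, 33, 38), (18, 32, 31, 25, 38), (37, 30, 13, 34, 32), (37, 5, 37, 27, 32)}
π_{D, A} gives {(32, 27), (32, 34), (38, 25), (38, 33)}.

{(32, 27), (32, 34), (38, 25), (38, 33)}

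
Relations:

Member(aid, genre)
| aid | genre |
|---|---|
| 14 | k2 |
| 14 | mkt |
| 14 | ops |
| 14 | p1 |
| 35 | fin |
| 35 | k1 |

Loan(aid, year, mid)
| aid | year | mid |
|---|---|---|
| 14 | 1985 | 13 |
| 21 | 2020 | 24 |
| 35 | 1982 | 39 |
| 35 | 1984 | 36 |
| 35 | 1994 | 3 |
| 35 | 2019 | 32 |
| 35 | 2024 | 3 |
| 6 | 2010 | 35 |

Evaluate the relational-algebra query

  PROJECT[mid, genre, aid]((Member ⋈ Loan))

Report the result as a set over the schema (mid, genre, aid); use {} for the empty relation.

{(13, k2, 14), (13, mkt, 14), (13, ops, 14), (13, p1, 14), (3, fin, 35), (3, k1, 35), (32, fin, 35), (32, k1, 35), (36, fin, 35), (36, k1, 35), (39, fin, 35), (39, k1, 35)}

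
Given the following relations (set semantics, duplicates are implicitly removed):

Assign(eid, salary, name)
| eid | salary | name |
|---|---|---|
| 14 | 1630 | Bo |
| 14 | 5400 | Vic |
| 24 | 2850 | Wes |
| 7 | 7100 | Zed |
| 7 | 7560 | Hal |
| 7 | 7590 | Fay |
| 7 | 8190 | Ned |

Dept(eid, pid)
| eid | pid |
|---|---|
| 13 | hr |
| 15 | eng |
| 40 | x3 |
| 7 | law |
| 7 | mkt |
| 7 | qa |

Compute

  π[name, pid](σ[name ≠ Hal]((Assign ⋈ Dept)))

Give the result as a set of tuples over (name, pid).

{(Fay, law), (Fay, mkt), (Fay, qa), (Ned, law), (Ned, mkt), (Ned, qa), (Zed, law), (Zed, mkt), (Zed, qa)}

Joining Assign and Dept on eid yields {(7, 7100, Zed, law), (7, 7100, Zed, mkt), (7, 7100, Zed, qa), (7, 7560, Hal, law), (7, 7560, Hal, mkt), (7, 7560, Hal, qa), (7, 7590, Fay, law), (7, 7590, Fay, mkt), (7, 7590, Fay, qa), (7, 8190, Ned, law), (7, 8190, Ned, mkt), (7, 8190, Ned, qa)}.
Selection name ≠ Hal: {(7, 7100, Zed, law), (7, 7100, Zed, mkt), (7, 7100, Zed, qa), (7, 7590, Fay, law), (7, 7590, Fay, mkt), (7, 7590, Fay, qa), (7, 8190, Ned, law), (7, 8190, Ned, mkt), (7, 8190, Ned, qa)}
π_{name, pid} gives {(Fay, law), (Fay, mkt), (Fay, qa), (Ned, law), (Ned, mkt), (Ned, qa), (Zed, law), (Zed, mkt), (Zed, qa)}.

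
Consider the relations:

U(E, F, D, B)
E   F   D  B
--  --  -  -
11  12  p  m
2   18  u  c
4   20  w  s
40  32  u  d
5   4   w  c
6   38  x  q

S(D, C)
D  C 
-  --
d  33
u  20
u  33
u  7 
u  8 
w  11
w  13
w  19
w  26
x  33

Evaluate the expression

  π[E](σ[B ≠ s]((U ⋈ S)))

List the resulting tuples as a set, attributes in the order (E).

{2, 40, 5, 6}

Joining U and S on D yields {(2, 18, u, c, 20), (2, 18, u, c, 33), (2, 18, u, c, 7), (2, 18, u, c, 8), (4, 20, w, s, 11), (4, 20, w, s, 13), (4, 20, w, s, 19), (4, 20, w, s, 26), (40, 32, u, d, 20), (40, 32, u, d, 33), (40, 32, u, d, 7), (40, 32, u, d, 8), (5, 4, w, c, 11), (5, 4, w, c, 13), (5, 4, w, c, 19), (5, 4, w, c, 26), (6, 38, x, q, 33)}.
Selection B ≠ s: {(2, 18, u, c, 20), (2, 18, u, c, 33), (2, 18, u, c, 7), (2, 18, u, c, 8), (40, 32, u, d, 20), (40, 32, u, d, 33), (40, 32, u, d, 7), (40, 32, u, d, 8), (5, 4, w, c, 11), (5, 4, w, c, 13), (5, 4, w, c, 19), (5, 4, w, c, 26), (6, 38, x, q, 33)}
Projecting to E (9 duplicate(s) eliminated): {2, 40, 5, 6}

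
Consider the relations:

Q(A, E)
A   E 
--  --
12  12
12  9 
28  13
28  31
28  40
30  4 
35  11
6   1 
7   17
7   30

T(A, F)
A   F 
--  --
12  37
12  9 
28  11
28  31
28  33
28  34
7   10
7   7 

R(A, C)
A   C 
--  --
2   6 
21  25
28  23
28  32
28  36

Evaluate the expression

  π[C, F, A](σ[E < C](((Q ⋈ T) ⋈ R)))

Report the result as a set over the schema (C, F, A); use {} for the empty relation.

{(23, 11, 28), (23, 31, 28), (23, 33, 28), (23, 34, 28), (32, 11, 28), (32, 31, 28), (32, 33, 28), (32, 34, 28), (36, 11, 28), (36, 31, 28), (36, 33, 28), (36, 34, 28)}

Natural join on A: {(12, 12, 37), (12, 12, 9), (12, 9, 37), (12, 9, 9), (28, 13, 11), (28, 13, 31), (28, 13, 33), (28, 13, 34), (28, 31, 11), (28, 31, 31), (28, 31, 33), (28, 31, 34), (28, 40, 11), (28, 40, 31), (28, 40, 33), (28, 40, 34), (7, 17, 10), (7, 17, 7), (7, 30, 10), (7, 30, 7)}
Natural join on A: {(28, 13, 11, 23), (28, 13, 11, 32), (28, 13, 11, 36), (28, 13, 31, 23), (28, 13, 31, 32), (28, 13, 31, 36), (28, 13, 33, 23), (28, 13, 33, 32), (28, 13, 33, 36), (28, 13, 34, 23), (28, 13, 34, 32), (28, 13, 34, 36), (28, 31, 11, 23), (28, 31, 11, 32), (28, 31, 11, 36), (28, 31, 31, 23), (28, 31, 31, 32), (28, 31, 31, 36), (28, 31, 33, 23), (28, 31, 33, 32), (28, 31, 33, 36), (28, 31, 34, 23), (28, 31, 34, 32), (28, 31, 34, 36), (28, 40, 11, 23), (28, 40, 11, 32), (28, 40, 11, 36), (28, 40, 31, 23), (28, 40, 31, 32), (28, 40, 31, 36), (28, 40, 33, 23), (28, 40, 33, 32), (28, 40, 33, 36), (28, 40, 34, 23), (28, 40, 34, 32), (28, 40, 34, 36)}
σ[E < C]: keep tuples satisfying E < C → {(28, 13, 11, 23), (28, 13, 11, 32), (28, 13, 11, 36), (28, 13, 31, 23), (28, 13, 31, 32), (28, 13, 31, 36), (28, 13, 33, 23), (28, 13, 33, 32), (28, 13, 33, 36), (28, 13, 34, 23), (28, 13, 34, 32), (28, 13, 34, 36), (28, 31, 11, 32), (28, 31, 11, 36), (28, 31, 31, 32), (28, 31, 31, 36), (28, 31, 33, 32), (28, 31, 33, 36), (28, 31, 34, 32), (28, 31, 34, 36)}
π[C, F, A]: project onto (C, F, A) (8 duplicate(s) eliminated) → {(23, 11, 28), (23, 31, 28), (23, 33, 28), (23, 34, 28), (32, 11, 28), (32, 31, 28), (32, 33, 28), (32, 34, 28), (36, 11, 28), (36, 31, 28), (36, 33, 28), (36, 34, 28)}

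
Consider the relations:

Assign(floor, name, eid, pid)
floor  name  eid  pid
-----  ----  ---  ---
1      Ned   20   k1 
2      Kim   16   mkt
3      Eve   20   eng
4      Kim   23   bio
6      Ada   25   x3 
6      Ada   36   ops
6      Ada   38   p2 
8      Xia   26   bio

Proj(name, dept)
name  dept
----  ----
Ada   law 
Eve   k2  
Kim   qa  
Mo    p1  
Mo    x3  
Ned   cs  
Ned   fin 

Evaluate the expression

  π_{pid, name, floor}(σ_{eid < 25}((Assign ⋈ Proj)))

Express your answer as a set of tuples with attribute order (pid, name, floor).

{(bio, Kim, 4), (eng, Eve, 3), (k1, Ned, 1), (mkt, Kim, 2)}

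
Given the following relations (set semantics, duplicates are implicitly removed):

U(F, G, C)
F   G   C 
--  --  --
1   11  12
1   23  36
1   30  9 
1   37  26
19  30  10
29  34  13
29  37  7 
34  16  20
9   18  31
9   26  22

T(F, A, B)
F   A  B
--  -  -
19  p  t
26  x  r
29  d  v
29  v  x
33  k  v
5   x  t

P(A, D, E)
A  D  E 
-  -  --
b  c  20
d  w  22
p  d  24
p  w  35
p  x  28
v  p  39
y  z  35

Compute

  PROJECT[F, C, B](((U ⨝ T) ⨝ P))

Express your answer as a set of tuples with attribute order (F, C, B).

{(19, 10, t), (29, 13, v), (29, 13, x), (29, 7, v), (29, 7, x)}

U ⋈ T (natural join on F): {(19, 30, 10, p, t), (29, 34, 13, d, v), (29, 34, 13, v, x), (29, 37, 7, d, v), (29, 37, 7, v, x)}
(U ⨝ T) ⋈ P (natural join on A): {(19, 30, 10, p, t, d, 24), (19, 30, 10, p, t, w, 35), (19, 30, 10, p, t, x, 28), (29, 34, 13, d, v, w, 22), (29, 34, 13, v, x, p, 39), (29, 37, 7, d, v, w, 22), (29, 37, 7, v, x, p, 39)}
π_{F, C, B} gives {(19, 10, t), (29, 13, v), (29, 13, x), (29, 7, v), (29, 7, x)} (2 duplicate(s) eliminated).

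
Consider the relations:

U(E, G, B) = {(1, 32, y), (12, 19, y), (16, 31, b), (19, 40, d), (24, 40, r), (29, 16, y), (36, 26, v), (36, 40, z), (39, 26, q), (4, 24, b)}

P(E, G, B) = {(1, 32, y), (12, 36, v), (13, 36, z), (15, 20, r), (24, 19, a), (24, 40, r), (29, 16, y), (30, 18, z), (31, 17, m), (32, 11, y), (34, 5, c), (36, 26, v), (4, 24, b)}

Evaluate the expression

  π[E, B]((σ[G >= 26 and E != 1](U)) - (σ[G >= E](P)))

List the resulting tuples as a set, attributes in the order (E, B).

Apply σ_{G >= 26 and E != 1}; surviving tuples: {(16, 31, b), (19, 40, d), (24, 40, r), (36, 26, v), (36, 40, z), (39, 26, q)}
Apply σ_{G >= E}; surviving tuples: {(1, 32, y), (12, 36, v), (13, 36, z), (15, 20, r), (24, 40, r), (4, 24, b)}
Difference: {(16, 31, b), (19, 40, d), (24, 40, r), (36, 26, v), (36, 40, z), (39, 26, q)} with {(1, 32, y), (12, 36, v), (13, 36, z), (15, 20, r), (24, 40, r), (4, 24, b)} → {(16, 31, b), (19, 40, d), (36, 26, v), (36, 40, z), (39, 26, q)}
π_{E, B} gives {(16, b), (19, d), (36, v), (36, z), (39, q)}.

{(16, b), (19, d), (36, v), (36, z), (39, q)}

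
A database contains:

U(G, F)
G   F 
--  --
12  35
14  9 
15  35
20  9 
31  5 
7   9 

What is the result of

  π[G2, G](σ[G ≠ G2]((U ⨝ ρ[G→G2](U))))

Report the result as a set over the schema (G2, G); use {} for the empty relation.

{(12, 15), (14, 20), (14, 7), (15, 12), (20, 14), (20, 7), (7, 14), (7, 20)}

ρ[G→G2]: schema becomes (G2, F); tuples unchanged.
Joining U and ρ[G→G2](U) on F yields {(12, 35, 12), (12, 35, 15), (14, 9, 14), (14, 9, 20), (14, 9, 7), (15, 35, 12), (15, 35, 15), (20, 9, 14), (20, 9, 20), (20, 9, 7), (31, 5, 31), (7, 9, 14), (7, 9, 20), (7, 9, 7)}.
Selection G ≠ G2: {(12, 35, 15), (14, 9, 20), (14, 9, 7), (15, 35, 12), (20, 9, 14), (20, 9, 7), (7, 9, 14), (7, 9, 20)}
π[G2, G]: project onto (G2, G) → {(12, 15), (14, 20), (14, 7), (15, 12), (20, 14), (20, 7), (7, 14), (7, 20)}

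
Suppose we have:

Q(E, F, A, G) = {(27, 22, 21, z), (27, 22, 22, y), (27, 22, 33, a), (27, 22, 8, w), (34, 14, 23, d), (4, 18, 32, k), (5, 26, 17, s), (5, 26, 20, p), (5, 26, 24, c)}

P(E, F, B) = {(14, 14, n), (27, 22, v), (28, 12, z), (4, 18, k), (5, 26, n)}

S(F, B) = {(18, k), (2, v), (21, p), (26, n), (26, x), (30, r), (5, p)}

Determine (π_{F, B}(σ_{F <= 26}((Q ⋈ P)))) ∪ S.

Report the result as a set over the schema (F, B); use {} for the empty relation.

Natural join on E, F: {(27, 22, 21, z, v), (27, 22, 22, y, v), (27, 22, 33, a, v), (27, 22, 8, w, v), (4, 18, 32, k, k), (5, 26, 17, s, n), (5, 26, 20, p, n), (5, 26, 24, c, n)}
σ[F <= 26]: keep tuples satisfying F <= 26 → {(27, 22, 21, z, v), (27, 22, 22, y, v), (27, 22, 33, a, v), (27, 22, 8, w, v), (4, 18, 32, k, k), (5, 26, 17, s, n), (5, 26, 20, p, n), (5, 26, 24, c, n)}
π[F, B]: project onto (F, B) (5 duplicate(s) eliminated) → {(18, k), (22, v), (26, n)}
Set union of the two operands is {(18, k), (2, v), (21, p), (22, v), (26, n), (26, x), (30, r), (5, p)}.

{(18, k), (2, v), (21, p), (22, v), (26, n), (26, x), (30, r), (5, p)}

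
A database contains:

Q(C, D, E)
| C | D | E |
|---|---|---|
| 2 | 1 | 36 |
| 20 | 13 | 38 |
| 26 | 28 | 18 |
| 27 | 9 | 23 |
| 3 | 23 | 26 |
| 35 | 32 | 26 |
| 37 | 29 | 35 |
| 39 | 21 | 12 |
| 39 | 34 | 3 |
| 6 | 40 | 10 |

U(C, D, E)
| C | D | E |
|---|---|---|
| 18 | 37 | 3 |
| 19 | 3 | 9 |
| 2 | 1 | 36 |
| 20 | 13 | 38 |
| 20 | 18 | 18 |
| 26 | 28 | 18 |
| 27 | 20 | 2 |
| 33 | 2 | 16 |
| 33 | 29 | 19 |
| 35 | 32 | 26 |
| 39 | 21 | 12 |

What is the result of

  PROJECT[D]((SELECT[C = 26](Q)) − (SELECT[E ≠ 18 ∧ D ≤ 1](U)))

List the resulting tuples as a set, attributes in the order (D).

Apply σ_{C = 26}; surviving tuples: {(26, 28, 18)}
Apply σ_{E ≠ 18 ∧ D ≤ 1}; surviving tuples: {(2, 1, 36)}
Difference: {(26, 28, 18)} with {(2, 1, 36)} → {(26, 28, 18)}
π[D]: project onto (D) → {28}

{28}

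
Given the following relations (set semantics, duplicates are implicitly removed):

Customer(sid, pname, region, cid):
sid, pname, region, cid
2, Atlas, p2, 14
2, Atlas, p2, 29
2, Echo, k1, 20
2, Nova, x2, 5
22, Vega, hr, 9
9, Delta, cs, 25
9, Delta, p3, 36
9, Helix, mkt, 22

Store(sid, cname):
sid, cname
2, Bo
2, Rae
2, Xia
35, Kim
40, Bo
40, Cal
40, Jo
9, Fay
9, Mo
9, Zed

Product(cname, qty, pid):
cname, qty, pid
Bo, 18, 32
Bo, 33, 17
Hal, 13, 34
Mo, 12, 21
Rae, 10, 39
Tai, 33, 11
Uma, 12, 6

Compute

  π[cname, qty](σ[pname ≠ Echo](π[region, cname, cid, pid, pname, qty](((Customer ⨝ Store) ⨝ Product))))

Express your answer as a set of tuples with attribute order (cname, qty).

Natural join on sid: {(2, Atlas, p2, 14, Bo), (2, Atlas, p2, 14, Rae), (2, Atlas, p2, 14, Xia), (2, Atlas, p2, 29, Bo), (2, Atlas, p2, 29, Rae), (2, Atlas, p2, 29, Xia), (2, Echo, k1, 20, Bo), (2, Echo, k1, 20, Rae), (2, Echo, k1, 20, Xia), (2, Nova, x2, 5, Bo), (2, Nova, x2, 5, Rae), (2, Nova, x2, 5, Xia), (9, Delta, cs, 25, Fay), (9, Delta, cs, 25, Mo), (9, Delta, cs, 25, Zed), (9, Delta, p3, 36, Fay), (9, Delta, p3, 36, Mo), (9, Delta, p3, 36, Zed), (9, Helix, mkt, 22, Fay), (9, Helix, mkt, 22, Mo), (9, Helix, mkt, 22, Zed)}
Natural join on cname: {(2, Atlas, p2, 14, Bo, 18, 32), (2, Atlas, p2, 14, Bo, 33, 17), (2, Atlas, p2, 14, Rae, 10, 39), (2, Atlas, p2, 29, Bo, 18, 32), (2, Atlas, p2, 29, Bo, 33, 17), (2, Atlas, p2, 29, Rae, 10, 39), (2, Echo, k1, 20, Bo, 18, 32), (2, Echo, k1, 20, Bo, 33, 17), (2, Echo, k1, 20, Rae, 10, 39), (2, Nova, x2, 5, Bo, 18, 32), (2, Nova, x2, 5, Bo, 33, 17), (2, Nova, x2, 5, Rae, 10, 39), (9, Delta, cs, 25, Mo, 12, 21), (9, Delta, p3, 36, Mo, 12, 21), (9, Helix, mkt, 22, Mo, 12, 21)}
π[region, cname, cid, pid, pname, qty]: project onto (region, cname, cid, pid, pname, qty) → {(cs, Mo, 25, 21, Delta, 12), (k1, Bo, 20, 17, Echo, 33), (k1, Bo, 20, 32, Echo, 18), (k1, Rae, 20, 39, Echo, 10), (mkt, Mo, 22, 21, Helix, 12), (p2, Bo, 14, 17, Atlas, 33), (p2, Bo, 14, 32, Atlas, 18), (p2, Bo, 29, 17, Atlas, 33), (p2, Bo, 29, 32, Atlas, 18), (p2, Rae, 14, 39, Atlas, 10), (p2, Rae, 29, 39, Atlas, 10), (p3, Mo, 36, 21, Delta, 12), (x2, Bo, 5, 17, Nova, 33), (x2, Bo, 5, 32, Nova, 18), (x2, Rae, 5, 39, Nova, 10)}
σ[pname ≠ Echo]: keep tuples satisfying pname ≠ Echo → {(cs, Mo, 25, 21, Delta, 12), (mkt, Mo, 22, 21, Helix, 12), (p2, Bo, 14, 17, Atlas, 33), (p2, Bo, 14, 32, Atlas, 18), (p2, Bo, 29, 17, Atlas, 33), (p2, Bo, 29, 32, Atlas, 18), (p2, Rae, 14, 39, Atlas, 10), (p2, Rae, 29, 39, Atlas, 10), (p3, Mo, 36, 21, Delta, 12), (x2, Bo, 5, 17, Nova, 33), (x2, Bo, 5, 32, Nova, 18), (x2, Rae, 5, 39, Nova, 10)}
π[cname, qty]: project onto (cname, qty) (8 duplicate(s) eliminated) → {(Bo, 18), (Bo, 33), (Mo, 12), (Rae, 10)}

{(Bo, 18), (Bo, 33), (Mo, 12), (Rae, 10)}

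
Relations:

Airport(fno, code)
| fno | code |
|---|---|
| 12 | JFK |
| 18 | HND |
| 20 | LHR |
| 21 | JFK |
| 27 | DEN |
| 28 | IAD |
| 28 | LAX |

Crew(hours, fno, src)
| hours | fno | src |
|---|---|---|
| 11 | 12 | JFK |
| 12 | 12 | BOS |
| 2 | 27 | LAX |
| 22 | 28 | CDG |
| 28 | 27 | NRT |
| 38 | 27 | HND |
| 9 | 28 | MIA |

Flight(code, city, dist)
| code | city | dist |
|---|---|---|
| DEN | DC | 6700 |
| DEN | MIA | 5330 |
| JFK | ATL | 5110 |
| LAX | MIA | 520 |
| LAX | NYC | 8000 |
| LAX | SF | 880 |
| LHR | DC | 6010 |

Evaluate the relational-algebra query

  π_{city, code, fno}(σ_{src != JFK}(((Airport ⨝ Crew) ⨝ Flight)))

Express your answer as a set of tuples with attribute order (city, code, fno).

{(ATL, JFK, 12), (DC, DEN, 27), (MIA, DEN, 27), (MIA, LAX, 28), (NYC, LAX, 28), (SF, LAX, 28)}

Joining Airport and Crew on fno yields {(12, JFK, 11, JFK), (12, JFK, 12, BOS), (27, DEN, 2, LAX), (27, DEN, 28, NRT), (27, DEN, 38, HND), (28, IAD, 22, CDG), (28, IAD, 9, MIA), (28, LAX, 22, CDG), (28, LAX, 9, MIA)}.
Joining (Airport ⨝ Crew) and Flight on code yields {(12, JFK, 11, JFK, ATL, 5110), (12, JFK, 12, BOS, ATL, 5110), (27, DEN, 2, LAX, DC, 6700), (27, DEN, 2, LAX, MIA, 5330), (27, DEN, 28, NRT, DC, 6700), (27, DEN, 28, NRT, MIA, 5330), (27, DEN, 38, HND, DC, 6700), (27, DEN, 38, HND, MIA, 5330), (28, LAX, 22, CDG, MIA, 520), (28, LAX, 22, CDG, NYC, 8000), (28, LAX, 22, CDG, SF, 880), (28, LAX, 9, MIA, MIA, 520), (28, LAX, 9, MIA, NYC, 8000), (28, LAX, 9, MIA, SF, 880)}.
Filtering on src != JFK leaves {(12, JFK, 12, BOS, ATL, 5110), (27, DEN, 2, LAX, DC, 6700), (27, DEN, 2, LAX, MIA, 5330), (27, DEN, 28, NRT, DC, 6700), (27, DEN, 28, NRT, MIA, 5330), (27, DEN, 38, HND, DC, 6700), (27, DEN, 38, HND, MIA, 5330), (28, LAX, 22, CDG, MIA, 520), (28, LAX, 22, CDG, NYC, 8000), (28, LAX, 22, CDG, SF, 880), (28, LAX, 9, MIA, MIA, 520), (28, LAX, 9, MIA, NYC, 8000), (28, LAX, 9, MIA, SF, 880)}.
π[city, code, fno]: project onto (city, code, fno) (7 duplicate(s) eliminated) → {(ATL, JFK, 12), (DC, DEN, 27), (MIA, DEN, 27), (MIA, LAX, 28), (NYC, LAX, 28), (SF, LAX, 28)}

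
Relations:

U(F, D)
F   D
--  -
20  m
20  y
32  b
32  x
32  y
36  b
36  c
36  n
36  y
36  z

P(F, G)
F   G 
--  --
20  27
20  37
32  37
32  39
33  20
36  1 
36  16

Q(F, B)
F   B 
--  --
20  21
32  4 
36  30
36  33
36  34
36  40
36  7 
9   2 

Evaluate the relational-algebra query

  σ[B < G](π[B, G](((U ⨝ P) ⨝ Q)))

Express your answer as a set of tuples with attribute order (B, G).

Joining U and P on F yields {(20, m, 27), (20, m, 37), (20, y, 27), (20, y, 37), (32, b, 37), (32, b, 39), (32, x, 37), (32, x, 39), (32, y, 37), (32, y, 39), (36, b, 1), (36, b, 16), (36, c, 1), (36, c, 16), (36, n, 1), (36, n, 16), (36, y, 1), (36, y, 16), (36, z, 1), (36, z, 16)}.
Joining (U ⨝ P) and Q on F yields {(20, m, 27, 21), (20, m, 37, 21), (20, y, 27, 21), (20, y, 37, 21), (32, b, 37, 4), (32, b, 39, 4), (32, x, 37, 4), (32, x, 39, 4), (32, y, 37, 4), (32, y, 39, 4), (36, b, 1, 30), (36, b, 1, 33), (36, b, 1, 34), (36, b, 1, 40), (36, b, 1, 7), (36, b, 16, 30), (36, b, 16, 33), (36, b, 16, 34), (36, b, 16, 40), (36, b, 16, 7), (36, c, 1, 30), (36, c, 1, 33), (36, c, 1, 34), (36, c, 1, 40), (36, c, 1, 7), (36, c, 16, 30), (36, c, 16, 33), (36, c, 16, 34), (36, c, 16, 40), (36, c, 16, 7), (36, n, 1, 30), (36, n, 1, 33), (36, n, 1, 34), (36, n, 1, 40), (36, n, 1, 7), (36, n, 16, 30), (36, n, 16, 33), (36, n, 16, 34), (36, n, 16, 40), (36, n, 16, 7), (36, y, 1, 30), (36, y, 1, 33), (36, y, 1, 34), (36, y, 1, 40), (36, y, 1, 7), (36, y, 16, 30), (36, y, 16, 33), (36, y, 16, 34), (36, y, 16, 40), (36, y, 16, 7), (36, z, 1, 30), (36, z, 1, 33), (36, z, 1, 34), (36, z, 1, 40), (36, z, 1, 7), (36, z, 16, 30), (36, z, 16, 33), (36, z, 16, 34), (36, z, 16, 40), (36, z, 16, 7)}.
π_{B, G} gives {(21, 27), (21, 37), (30, 1), (30, 16), (33, 1), (33, 16), (34, 1), (34, 16), (4, 37), (4, 39), (40, 1), (40, 16), (7, 1), (7, 16)} (46 duplicate(s) eliminated).
Filtering on B < G leaves {(21, 27), (21, 37), (4, 37), (4, 39), (7, 16)}.

{(21, 27), (21, 37), (4, 37), (4, 39), (7, 16)}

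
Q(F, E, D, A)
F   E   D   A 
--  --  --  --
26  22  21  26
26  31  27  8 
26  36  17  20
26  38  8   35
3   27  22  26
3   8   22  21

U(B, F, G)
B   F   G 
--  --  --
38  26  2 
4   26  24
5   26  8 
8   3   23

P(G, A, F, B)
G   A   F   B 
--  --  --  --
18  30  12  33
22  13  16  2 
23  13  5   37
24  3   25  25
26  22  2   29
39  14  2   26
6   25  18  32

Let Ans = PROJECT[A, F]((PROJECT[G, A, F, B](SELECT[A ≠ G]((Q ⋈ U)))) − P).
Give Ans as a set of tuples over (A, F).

{(20, 26), (21, 3), (26, 26), (26, 3), (35, 26), (8, 26)}

Natural join on F: {(26, 22, 21, 26, 38, 2), (26, 22, 21, 26, 4, 24), (26, 22, 21, 26, 5, 8), (26, 31, 27, 8, 38, 2), (26, 31, 27, 8, 4, 24), (26, 31, 27, 8, 5, 8), (26, 36, 17, 20, 38, 2), (26, 36, 17, 20, 4, 24), (26, 36, 17, 20, 5, 8), (26, 38, 8, 35, 38, 2), (26, 38, 8, 35, 4, 24), (26, 38, 8, 35, 5, 8), (3, 27, 22, 26, 8, 23), (3, 8, 22, 21, 8, 23)}
Filtering on A ≠ G leaves {(26, 22, 21, 26, 38, 2), (26, 22, 21, 26, 4, 24), (26, 22, 21, 26, 5, 8), (26, 31, 27, 8, 38, 2), (26, 31, 27, 8, 4, 24), (26, 36, 17, 20, 38, 2), (26, 36, 17, 20, 4, 24), (26, 36, 17, 20, 5, 8), (26, 38, 8, 35, 38, 2), (26, 38, 8, 35, 4, 24), (26, 38, 8, 35, 5, 8), (3, 27, 22, 26, 8, 23), (3, 8, 22, 21, 8, 23)}.
π_{G, A, F, B} gives {(2, 20, 26, 38), (2, 26, 26, 38), (2, 35, 26, 38), (2, 8, 26, 38), (23, 21, 3, 8), (23, 26, 3, 8), (24, 20, 26, 4), (24, 26, 26, 4), (24, 35, 26, 4), (24, 8, 26, 4), (8, 20, 26, 5), (8, 26, 26, 5), (8, 35, 26, 5)}.
Taking the difference: {(2, 20, 26, 38), (2, 26, 26, 38), (2, 35, 26, 38), (2, 8, 26, 38), (23, 21, 3, 8), (23, 26, 3, 8), (24, 20, 26, 4), (24, 26, 26, 4), (24, 35, 26, 4), (24, 8, 26, 4), (8, 20, 26, 5), (8, 26, 26, 5), (8, 35, 26, 5)}
π_{A, F} gives {(20, 26), (21, 3), (26, 26), (26, 3), (35, 26), (8, 26)} (7 duplicate(s) eliminated).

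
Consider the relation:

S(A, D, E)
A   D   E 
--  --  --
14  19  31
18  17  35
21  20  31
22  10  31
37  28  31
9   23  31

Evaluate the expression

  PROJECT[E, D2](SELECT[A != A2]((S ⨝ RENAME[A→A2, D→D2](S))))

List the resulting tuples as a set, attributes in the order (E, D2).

{(31, 10), (31, 19), (31, 20), (31, 23), (31, 28)}

ρ[A→A2, D→D2]: schema becomes (A2, D2, E); tuples unchanged.
Joining S and RENAME[A→A2, D→D2](S) on E yields {(14, 19, 31, 14, 19), (14, 19, 31, 21, 20), (14, 19, 31, 22, 10), (14, 19, 31, 37, 28), (14, 19, 31, 9, 23), (18, 17, 35, 18, 17), (21, 20, 31, 14, 19), (21, 20, 31, 21, 20), (21, 20, 31, 22, 10), (21, 20, 31, 37, 28), (21, 20, 31, 9, 23), (22, 10, 31, 14, 19), (22, 10, 31, 21, 20), (22, 10, 31, 22, 10), (22, 10, 31, 37, 28), (22, 10, 31, 9, 23), (37, 28, 31, 14, 19), (37, 28, 31, 21, 20), (37, 28, 31, 22, 10), (37, 28, 31, 37, 28), (37, 28, 31, 9, 23), (9, 23, 31, 14, 19), (9, 23, 31, 21, 20), (9, 23, 31, 22, 10), (9, 23, 31, 37, 28), (9, 23, 31, 9, 23)}.
Selection A != A2: {(14, 19, 31, 21, 20), (14, 19, 31, 22, 10), (14, 19, 31, 37, 28), (14, 19, 31, 9, 23), (21, 20, 31, 14, 19), (21, 20, 31, 22, 10), (21, 20, 31, 37, 28), (21, 20, 31, 9, 23), (22, 10, 31, 14, 19), (22, 10, 31, 21, 20), (22, 10, 31, 37, 28), (22, 10, 31, 9, 23), (37, 28, 31, 14, 19), (37, 28, 31, 21, 20), (37, 28, 31, 22, 10), (37, 28, 31, 9, 23), (9, 23, 31, 14, 19), (9, 23, 31, 21, 20), (9, 23, 31, 22, 10), (9, 23, 31, 37, 28)}
π[E, D2]: project onto (E, D2) (15 duplicate(s) eliminated) → {(31, 10), (31, 19), (31, 20), (31, 23), (31, 28)}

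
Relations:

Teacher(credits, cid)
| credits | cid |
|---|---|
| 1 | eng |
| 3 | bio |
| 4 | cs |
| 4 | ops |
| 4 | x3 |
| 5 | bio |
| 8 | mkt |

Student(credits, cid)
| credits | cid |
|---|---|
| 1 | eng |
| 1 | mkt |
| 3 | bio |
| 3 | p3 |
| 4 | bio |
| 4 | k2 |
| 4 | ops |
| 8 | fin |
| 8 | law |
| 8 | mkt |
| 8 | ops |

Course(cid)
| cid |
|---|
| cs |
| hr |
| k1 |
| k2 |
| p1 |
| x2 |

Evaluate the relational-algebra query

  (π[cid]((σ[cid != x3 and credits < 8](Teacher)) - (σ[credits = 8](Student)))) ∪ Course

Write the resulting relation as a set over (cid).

{bio, cs, eng, hr, k1, k2, ops, p1, x2}

σ[cid != x3 and credits < 8]: keep tuples satisfying cid != x3 and credits < 8 → {(1, eng), (3, bio), (4, cs), (4, ops), (5, bio)}
σ[credits = 8]: keep tuples satisfying credits = 8 → {(8, fin), (8, law), (8, mkt), (8, ops)}
Taking the difference: {(1, eng), (3, bio), (4, cs), (4, ops), (5, bio)}
π[cid]: project onto (cid) (1 duplicate(s) eliminated) → {bio, cs, eng, ops}
Taking the union: {bio, cs, eng, hr, k1, k2, ops, p1, x2}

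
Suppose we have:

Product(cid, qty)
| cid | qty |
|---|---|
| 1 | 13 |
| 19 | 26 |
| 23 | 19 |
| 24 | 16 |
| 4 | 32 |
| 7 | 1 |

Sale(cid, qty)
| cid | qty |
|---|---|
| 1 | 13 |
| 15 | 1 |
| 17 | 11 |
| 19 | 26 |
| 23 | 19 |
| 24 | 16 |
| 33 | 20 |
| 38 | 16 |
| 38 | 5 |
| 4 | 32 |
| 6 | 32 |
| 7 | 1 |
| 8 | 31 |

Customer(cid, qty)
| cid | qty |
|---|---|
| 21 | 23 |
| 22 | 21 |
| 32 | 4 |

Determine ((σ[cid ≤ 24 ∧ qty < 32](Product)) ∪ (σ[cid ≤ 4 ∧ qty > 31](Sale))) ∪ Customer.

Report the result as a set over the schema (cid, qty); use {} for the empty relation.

σ[cid ≤ 24 ∧ qty < 32]: keep tuples satisfying cid ≤ 24 ∧ qty < 32 → {(1, 13), (19, 26), (23, 19), (24, 16), (7, 1)}
σ[cid ≤ 4 ∧ qty > 31]: keep tuples satisfying cid ≤ 4 ∧ qty > 31 → {(4, 32)}
Taking the union: {(1, 13), (19, 26), (23, 19), (24, 16), (4, 32), (7, 1)}
Taking the union: {(1, 13), (19, 26), (21, 23), (22, 21), (23, 19), (24, 16), (32, 4), (4, 32), (7, 1)}

{(1, 13), (19, 26), (21, 23), (22, 21), (23, 19), (24, 16), (32, 4), (4, 32), (7, 1)}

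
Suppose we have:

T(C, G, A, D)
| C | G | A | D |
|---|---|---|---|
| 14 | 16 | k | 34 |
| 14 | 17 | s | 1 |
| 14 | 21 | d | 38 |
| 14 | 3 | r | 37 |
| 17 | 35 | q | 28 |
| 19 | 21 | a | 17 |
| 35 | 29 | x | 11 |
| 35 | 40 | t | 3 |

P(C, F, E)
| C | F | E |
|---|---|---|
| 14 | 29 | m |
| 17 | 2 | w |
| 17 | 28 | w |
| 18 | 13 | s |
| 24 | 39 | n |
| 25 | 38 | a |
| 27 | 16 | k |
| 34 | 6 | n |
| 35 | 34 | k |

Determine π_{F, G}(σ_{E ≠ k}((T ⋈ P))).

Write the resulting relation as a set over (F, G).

{(2, 35), (28, 35), (29, 16), (29, 17), (29, 21), (29, 3)}

T ⋈ P (natural join on C): {(14, 16, k, 34, 29, m), (14, 17, s, 1, 29, m), (14, 21, d, 38, 29, m), (14, 3, r, 37, 29, m), (17, 35, q, 28, 2, w), (17, 35, q, 28, 28, w), (35, 29, x, 11, 34, k), (35, 40, t, 3, 34, k)}
Filtering on E ≠ k leaves {(14, 16, k, 34, 29, m), (14, 17, s, 1, 29, m), (14, 21, d, 38, 29, m), (14, 3, r, 37, 29, m), (17, 35, q, 28, 2, w), (17, 35, q, 28, 28, w)}.
Keep only column(s) F, G: {(2, 35), (28, 35), (29, 16), (29, 17), (29, 21), (29, 3)}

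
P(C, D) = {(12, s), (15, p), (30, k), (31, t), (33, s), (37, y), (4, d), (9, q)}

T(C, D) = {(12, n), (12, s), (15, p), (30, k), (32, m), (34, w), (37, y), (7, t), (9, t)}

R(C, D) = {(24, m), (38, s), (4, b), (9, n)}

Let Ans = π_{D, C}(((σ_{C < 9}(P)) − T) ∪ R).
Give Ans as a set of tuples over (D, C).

{(b, 4), (d, 4), (m, 24), (n, 9), (s, 38)}

Filtering on C < 9 leaves {(4, d)}.
Difference: {(4, d)} with {(12, n), (12, s), (15, p), (30, k), (32, m), (34, w), (37, y), (7, t), (9, t)} → {(4, d)}
Union: {(4, d)} with {(24, m), (38, s), (4, b), (9, n)} → {(24, m), (38, s), (4, b), (4, d), (9, n)}
π[D, C]: project onto (D, C) → {(b, 4), (d, 4), (m, 24), (n, 9), (s, 38)}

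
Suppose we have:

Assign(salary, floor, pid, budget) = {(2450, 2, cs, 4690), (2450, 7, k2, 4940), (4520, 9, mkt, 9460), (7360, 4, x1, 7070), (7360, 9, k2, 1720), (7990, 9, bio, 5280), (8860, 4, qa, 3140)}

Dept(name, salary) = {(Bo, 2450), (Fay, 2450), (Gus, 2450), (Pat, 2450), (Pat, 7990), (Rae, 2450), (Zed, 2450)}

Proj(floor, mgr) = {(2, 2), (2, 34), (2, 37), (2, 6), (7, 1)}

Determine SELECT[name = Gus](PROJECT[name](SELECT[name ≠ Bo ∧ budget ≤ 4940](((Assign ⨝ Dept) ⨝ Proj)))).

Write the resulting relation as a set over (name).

{Gus}

Joining Assign and Dept on salary yields {(2450, 2, cs, 4690, Bo), (2450, 2, cs, 4690, Fay), (2450, 2, cs, 4690, Gus), (2450, 2, cs, 4690, Pat), (2450, 2, cs, 4690, Rae), (2450, 2, cs, 4690, Zed), (2450, 7, k2, 4940, Bo), (2450, 7, k2, 4940, Fay), (2450, 7, k2, 4940, Gus), (2450, 7, k2, 4940, Pat), (2450, 7, k2, 4940, Rae), (2450, 7, k2, 4940, Zed), (7990, 9, bio, 5280, Pat)}.
Joining (Assign ⨝ Dept) and Proj on floor yields {(2450, 2, cs, 4690, Bo, 2), (2450, 2, cs, 4690, Bo, 34), (2450, 2, cs, 4690, Bo, 37), (2450, 2, cs, 4690, Bo, 6), (2450, 2, cs, 4690, Fay, 2), (2450, 2, cs, 4690, Fay, 34), (2450, 2, cs, 4690, Fay, 37), (2450, 2, cs, 4690, Fay, 6), (2450, 2, cs, 4690, Gus, 2), (2450, 2, cs, 4690, Gus, 34), (2450, 2, cs, 4690, Gus, 37), (2450, 2, cs, 4690, Gus, 6), (2450, 2, cs, 4690, Pat, 2), (2450, 2, cs, 4690, Pat, 34), (2450, 2, cs, 4690, Pat, 37), (2450, 2, cs, 4690, Pat, 6), (2450, 2, cs, 4690, Rae, 2), (2450, 2, cs, 4690, Rae, 34), (2450, 2, cs, 4690, Rae, 37), (2450, 2, cs, 4690, Rae, 6), (2450, 2, cs, 4690, Zed, 2), (2450, 2, cs, 4690, Zed, 34), (2450, 2, cs, 4690, Zed, 37), (2450, 2, cs, 4690, Zed, 6), (2450, 7, k2, 4940, Bo, 1), (2450, 7, k2, 4940, Fay, 1), (2450, 7, k2, 4940, Gus, 1), (2450, 7, k2, 4940, Pat, 1), (2450, 7, k2, 4940, Rae, 1), (2450, 7, k2, 4940, Zed, 1)}.
σ[name ≠ Bo ∧ budget ≤ 4940]: keep tuples satisfying name ≠ Bo ∧ budget ≤ 4940 → {(2450, 2, cs, 4690, Fay, 2), (2450, 2, cs, 4690, Fay, 34), (2450, 2, cs, 4690, Fay, 37), (2450, 2, cs, 4690, Fay, 6), (2450, 2, cs, 4690, Gus, 2), (2450, 2, cs, 4690, Gus, 34), (2450, 2, cs, 4690, Gus, 37), (2450, 2, cs, 4690, Gus, 6), (2450, 2, cs, 4690, Pat, 2), (2450, 2, cs, 4690, Pat, 34), (2450, 2, cs, 4690, Pat, 37), (2450, 2, cs, 4690, Pat, 6), (2450, 2, cs, 4690, Rae, 2), (2450, 2, cs, 4690, Rae, 34), (2450, 2, cs, 4690, Rae, 37), (2450, 2, cs, 4690, Rae, 6), (2450, 2, cs, 4690, Zed, 2), (2450, 2, cs, 4690, Zed, 34), (2450, 2, cs, 4690, Zed, 37), (2450, 2, cs, 4690, Zed, 6), (2450, 7, k2, 4940, Fay, 1), (2450, 7, k2, 4940, Gus, 1), (2450, 7, k2, 4940, Pat, 1), (2450, 7, k2, 4940, Rae, 1), (2450, 7, k2, 4940, Zed, 1)}
Projecting to name (20 duplicate(s) eliminated): {Fay, Gus, Pat, Rae, Zed}
σ[name = Gus]: keep tuples satisfying name = Gus → {Gus}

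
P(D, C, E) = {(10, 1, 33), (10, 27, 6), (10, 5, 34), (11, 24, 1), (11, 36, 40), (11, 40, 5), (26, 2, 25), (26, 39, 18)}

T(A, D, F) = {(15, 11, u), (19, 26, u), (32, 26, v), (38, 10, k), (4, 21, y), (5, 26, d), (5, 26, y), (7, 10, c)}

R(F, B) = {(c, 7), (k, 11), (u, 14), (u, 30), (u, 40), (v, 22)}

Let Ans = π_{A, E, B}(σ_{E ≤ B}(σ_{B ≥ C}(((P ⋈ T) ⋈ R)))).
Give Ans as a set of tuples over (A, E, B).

{(15, 1, 30), (15, 1, 40), (15, 40, 40), (15, 5, 40), (19, 18, 40), (19, 25, 30), (19, 25, 40)}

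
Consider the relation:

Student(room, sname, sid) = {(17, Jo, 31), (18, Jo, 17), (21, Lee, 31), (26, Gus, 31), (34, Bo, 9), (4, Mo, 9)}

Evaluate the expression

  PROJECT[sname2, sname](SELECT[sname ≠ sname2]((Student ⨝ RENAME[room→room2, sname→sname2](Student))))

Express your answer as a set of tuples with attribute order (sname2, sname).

{(Bo, Mo), (Gus, Jo), (Gus, Lee), (Jo, Gus), (Jo, Lee), (Lee, Gus), (Lee, Jo), (Mo, Bo)}

ρ[room→room2, sname→sname2]: schema becomes (room2, sname2, sid); tuples unchanged.
Student ⋈ RENAME[room→room2, sname→sname2](Student) (natural join on sid): {(17, Jo, 31, 17, Jo), (17, Jo, 31, 21, Lee), (17, Jo, 31, 26, Gus), (18, Jo, 17, 18, Jo), (21, Lee, 31, 17, Jo), (21, Lee, 31, 21, Lee), (21, Lee, 31, 26, Gus), (26, Gus, 31, 17, Jo), (26, Gus, 31, 21, Lee), (26, Gus, 31, 26, Gus), (34, Bo, 9, 34, Bo), (34, Bo, 9, 4, Mo), (4, Mo, 9, 34, Bo), (4, Mo, 9, 4, Mo)}
Apply σ_{sname ≠ sname2}; surviving tuples: {(17, Jo, 31, 21, Lee), (17, Jo, 31, 26, Gus), (21, Lee, 31, 17, Jo), (21, Lee, 31, 26, Gus), (26, Gus, 31, 17, Jo), (26, Gus, 31, 21, Lee), (34, Bo, 9, 4, Mo), (4, Mo, 9, 34, Bo)}
Projecting to sname2, sname: {(Bo, Mo), (Gus, Jo), (Gus, Lee), (Jo, Gus), (Jo, Lee), (Lee, Gus), (Lee, Jo), (Mo, Bo)}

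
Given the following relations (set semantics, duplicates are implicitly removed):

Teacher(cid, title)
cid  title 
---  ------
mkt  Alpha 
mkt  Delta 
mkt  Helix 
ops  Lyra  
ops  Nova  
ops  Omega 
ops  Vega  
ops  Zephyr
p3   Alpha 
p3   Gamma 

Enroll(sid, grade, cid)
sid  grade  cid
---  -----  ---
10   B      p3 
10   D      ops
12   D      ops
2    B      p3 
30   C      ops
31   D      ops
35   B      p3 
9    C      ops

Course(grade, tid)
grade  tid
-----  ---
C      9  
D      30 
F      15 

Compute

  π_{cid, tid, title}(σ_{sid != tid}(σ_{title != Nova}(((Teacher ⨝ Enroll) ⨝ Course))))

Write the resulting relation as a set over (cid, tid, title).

{(ops, 30, Lyra), (ops, 30, Omega), (ops, 30, Vega), (ops, 30, Zephyr), (ops, 9, Lyra), (ops, 9, Omega), (ops, 9, Vega), (ops, 9, Zephyr)}

Teacher ⋈ Enroll (natural join on cid): {(ops, Lyra, 10, D), (ops, Lyra, 12, D), (ops, Lyra, 30, C), (ops, Lyra, 31, D), (ops, Lyra, 9, C), (ops, Nova, 10, D), (ops, Nova, 12, D), (ops, Nova, 30, C), (ops, Nova, 31, D), (ops, Nova, 9, C), (ops, Omega, 10, D), (ops, Omega, 12, D), (ops, Omega, 30, C), (ops, Omega, 31, D), (ops, Omega, 9, C), (ops, Vega, 10, D), (ops, Vega, 12, D), (ops, Vega, 30, C), (ops, Vega, 31, D), (ops, Vega, 9, C), (ops, Zephyr, 10, D), (ops, Zephyr, 12, D), (ops, Zephyr, 30, C), (ops, Zephyr, 31, D), (ops, Zephyr, 9, C), (p3, Alpha, 10, B), (p3, Alpha, 2, B), (p3, Alpha, 35, B), (p3, Gamma, 10, B), (p3, Gamma, 2, B), (p3, Gamma, 35, B)}
(Teacher ⨝ Enroll) ⋈ Course (natural join on grade): {(ops, Lyra, 10, D, 30), (ops, Lyra, 12, D, 30), (ops, Lyra, 30, C, 9), (ops, Lyra, 31, D, 30), (ops, Lyra, 9, C, 9), (ops, Nova, 10, D, 30), (ops, Nova, 12, D, 30), (ops, Nova, 30, C, 9), (ops, Nova, 31, D, 30), (ops, Nova, 9, C, 9), (ops, Omega, 10, D, 30), (ops, Omega, 12, D, 30), (ops, Omega, 30, C, 9), (ops, Omega, 31, D, 30), (ops, Omega, 9, C, 9), (ops, Vega, 10, D, 30), (ops, Vega, 12, D, 30), (ops, Vega, 30, C, 9), (ops, Vega, 31, D, 30), (ops, Vega, 9, C, 9), (ops, Zephyr, 10, D, 30), (ops, Zephyr, 12, D, 30), (ops, Zephyr, 30, C, 9), (ops, Zephyr, 31, D, 30), (ops, Zephyr, 9, C, 9)}
σ[title != Nova]: keep tuples satisfying title != Nova → {(ops, Lyra, 10, D, 30), (ops, Lyra, 12, D, 30), (ops, Lyra, 30, C, 9), (ops, Lyra, 31, D, 30), (ops, Lyra, 9, C, 9), (ops, Omega, 10, D, 30), (ops, Omega, 12, D, 30), (ops, Omega, 30, C, 9), (ops, Omega, 31, D, 30), (ops, Omega, 9, C, 9), (ops, Vega, 10, D, 30), (ops, Vega, 12, D, 30), (ops, Vega, 30, C, 9), (ops, Vega, 31, D, 30), (ops, Vega, 9, C, 9), (ops, Zephyr, 10, D, 30), (ops, Zephyr, 12, D, 30), (ops, Zephyr, 30, C, 9), (ops, Zephyr, 31, D, 30), (ops, Zephyr, 9, C, 9)}
σ[sid != tid]: keep tuples satisfying sid != tid → {(ops, Lyra, 10, D, 30), (ops, Lyra, 12, D, 30), (ops, Lyra, 30, C, 9), (ops, Lyra, 31, D, 30), (ops, Omega, 10, D, 30), (ops, Omega, 12, D, 30), (ops, Omega, 30, C, 9), (ops, Omega, 31, D, 30), (ops, Vega, 10, D, 30), (ops, Vega, 12, D, 30), (ops, Vega, 30, C, 9), (ops, Vega, 31, D, 30), (ops, Zephyr, 10, D, 30), (ops, Zephyr, 12, D, 30), (ops, Zephyr, 30, C, 9), (ops, Zephyr, 31, D, 30)}
Keep only column(s) cid, tid, title (8 duplicate(s) eliminated): {(ops, 30, Lyra), (ops, 30, Omega), (ops, 30, Vega), (ops, 30, Zephyr), (ops, 9, Lyra), (ops, 9, Omega), (ops, 9, Vega), (ops, 9, Zephyr)}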